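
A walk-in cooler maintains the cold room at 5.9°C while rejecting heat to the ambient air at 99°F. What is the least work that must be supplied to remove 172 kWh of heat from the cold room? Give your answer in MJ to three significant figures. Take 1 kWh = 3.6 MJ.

69.5 MJ

In absolute terms T_C = 279.05 K and T_H = 310.37 K, so ΔT = 31.32 K.
The reversible limit is COP_R = T_C/ΔT = 8.909, so W_min = Q_C/COP = Q_C·ΔT/T_C.
W_min = 172.0 × 31.32/279.05 = 19.31 kWh = 69.50 MJ.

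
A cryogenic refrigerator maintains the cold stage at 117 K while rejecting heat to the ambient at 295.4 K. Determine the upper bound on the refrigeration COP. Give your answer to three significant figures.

The reservoir spacing is ΔT = 295.4 − 117 = 178.4 K.
For a reversible cycle, COP_Carnot = T_C/ΔT = 117.00/178.4 = 0.6558.

0.656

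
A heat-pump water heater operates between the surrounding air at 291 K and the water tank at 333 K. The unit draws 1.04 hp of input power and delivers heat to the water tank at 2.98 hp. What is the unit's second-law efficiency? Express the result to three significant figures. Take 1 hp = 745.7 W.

COP_actual = Q̇_H/Ẇ = 2.980/1.040 = 2.865.
The reservoir spacing is ΔT = 333 − 291 = 42.00 K.
COP_Carnot = T_H/ΔT = 333.00/42.00 = 7.929.
η_II = COP_actual/COP_Carnot = 2.865/7.929 = 0.3614.

0.361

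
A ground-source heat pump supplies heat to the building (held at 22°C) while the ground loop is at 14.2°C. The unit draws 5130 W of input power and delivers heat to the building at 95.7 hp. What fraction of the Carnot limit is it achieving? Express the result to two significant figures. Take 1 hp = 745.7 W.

0.37

Converting, Q̇_H = 95.70 hp = 71360 W, so COP_actual = Q̇_H/Ẇ = 71360/5130 = 13.91.
In absolute terms T_C = 287.35 K and T_H = 295.15 K, so ΔT = 7.800 K.
COP_Carnot = T_H/ΔT = 295.15/7.800 = 37.84.
η_II = COP_actual/COP_Carnot = 13.91/37.84 = 0.3676.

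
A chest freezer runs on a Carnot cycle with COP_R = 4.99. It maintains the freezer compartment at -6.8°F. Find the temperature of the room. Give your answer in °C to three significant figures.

COP_R = T_C/(T_H − T_C) gives T_H − T_C = T_C/COP.
With T_C = 251.59 K, T_H = 251.59 × (1 + 1/4.99) = 302.01 K.
Converting, 302.01 K = 28.86°C.

28.9 °C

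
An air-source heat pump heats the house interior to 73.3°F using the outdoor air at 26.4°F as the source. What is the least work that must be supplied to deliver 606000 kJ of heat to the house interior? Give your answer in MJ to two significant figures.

In absolute terms T_C = 270.04 K and T_H = 296.09 K, so ΔT = 26.06 K.
The reversible limit is COP_HP = T_H/ΔT = 11.36, so W_min = Q_H/COP = Q_H·ΔT/T_H.
W_min = 606000 × 26.06/296.09 = 53330 kJ = 53.33 MJ.

53 MJ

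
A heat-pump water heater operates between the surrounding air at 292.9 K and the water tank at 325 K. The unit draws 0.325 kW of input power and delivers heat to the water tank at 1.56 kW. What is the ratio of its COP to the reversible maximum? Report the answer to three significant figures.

0.474

COP_actual = Q̇_H/Ẇ = 1.560/0.3250 = 4.800.
The reservoir spacing is ΔT = 325 − 292.9 = 32.10 K.
COP_Carnot = T_H/ΔT = 325.00/32.10 = 10.12.
η_II = COP_actual/COP_Carnot = 4.800/10.12 = 0.4741.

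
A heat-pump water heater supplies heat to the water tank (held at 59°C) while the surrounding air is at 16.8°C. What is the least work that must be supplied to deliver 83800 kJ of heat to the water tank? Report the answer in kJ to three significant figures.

In absolute terms T_C = 289.95 K and T_H = 332.15 K, so ΔT = 42.20 K.
The reversible limit is COP_HP = T_H/ΔT = 7.871, so W_min = Q_H/COP = Q_H·ΔT/T_H.
W_min = 83800 × 42.20/332.15 = 10650 kJ.

10600 kJ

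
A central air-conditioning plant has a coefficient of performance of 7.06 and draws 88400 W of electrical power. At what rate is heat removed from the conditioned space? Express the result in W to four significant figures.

Q̇_C = COP × Ẇ = 7.06 × 88400 = 624100 W.

624100 W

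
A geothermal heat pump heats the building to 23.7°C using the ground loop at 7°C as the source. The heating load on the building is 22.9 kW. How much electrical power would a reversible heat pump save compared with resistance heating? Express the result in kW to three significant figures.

21.6 kW

In absolute terms T_C = 280.15 K and T_H = 296.85 K, so ΔT = 16.70 K.
COP_Carnot = T_H/ΔT = 296.85/16.70 = 17.78.
Resistance heating needs Ẇ_res = Q̇_H = 22.90 kW; the reversible heat pump needs only Ẇ_hp = Q̇_H/COP = 1.288 kW.
Saving = 22.90 − 1.288 = 21.61 kW.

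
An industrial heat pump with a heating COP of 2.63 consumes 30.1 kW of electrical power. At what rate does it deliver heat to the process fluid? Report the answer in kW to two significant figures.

79 kW

Q̇_H = COP_HP × Ẇ = 2.63 × 30.10 = 79.16 kW.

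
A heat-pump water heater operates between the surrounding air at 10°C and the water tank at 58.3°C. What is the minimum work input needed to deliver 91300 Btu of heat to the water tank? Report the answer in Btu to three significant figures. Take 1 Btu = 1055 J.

13300 Btu

In absolute terms T_C = 283.15 K and T_H = 331.45 K, so ΔT = 48.30 K.
The reversible limit is COP_HP = T_H/ΔT = 6.862, so W_min = Q_H/COP = Q_H·ΔT/T_H.
W_min = 91300 × 48.30/331.45 = 13300 Btu.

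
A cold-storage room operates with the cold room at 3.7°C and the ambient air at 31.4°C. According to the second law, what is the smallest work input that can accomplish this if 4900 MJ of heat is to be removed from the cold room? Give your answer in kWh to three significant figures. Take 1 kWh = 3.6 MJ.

136 kWh

In absolute terms T_C = 276.85 K and T_H = 304.55 K, so ΔT = 27.70 K.
The reversible limit is COP_R = T_C/ΔT = 9.995, so W_min = Q_C/COP = Q_C·ΔT/T_C.
W_min = 4900 × 27.70/276.85 = 490.3 MJ = 136.2 kWh.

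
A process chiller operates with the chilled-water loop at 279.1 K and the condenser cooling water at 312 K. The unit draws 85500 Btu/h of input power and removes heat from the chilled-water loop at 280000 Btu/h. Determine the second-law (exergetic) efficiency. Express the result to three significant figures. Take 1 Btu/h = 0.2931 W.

COP_actual = Q̇_C/Ẇ = 280000/85500 = 3.275.
The reservoir spacing is ΔT = 312 − 279.1 = 32.90 K.
COP_Carnot = T_C/ΔT = 279.10/32.90 = 8.483.
η_II = COP_actual/COP_Carnot = 3.275/8.483 = 0.3860.

0.386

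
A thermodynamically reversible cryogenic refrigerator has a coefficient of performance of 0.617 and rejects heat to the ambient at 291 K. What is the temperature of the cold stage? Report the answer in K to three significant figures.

111 K

For a Carnot refrigerator COP_R = T_C/(T_H − T_C), so T_C = COP·T_H/(1 + COP).
With T_H = 291.00 K, T_C = 0.617 × 291.00/1.617 = 111.04 K.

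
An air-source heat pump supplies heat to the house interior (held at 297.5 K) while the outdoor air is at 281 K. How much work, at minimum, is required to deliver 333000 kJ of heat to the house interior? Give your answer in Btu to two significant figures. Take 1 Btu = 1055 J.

18000 Btu

The reservoir spacing is ΔT = 297.5 − 281 = 16.50 K.
The reversible limit is COP_HP = T_H/ΔT = 18.03, so W_min = Q_H/COP = Q_H·ΔT/T_H.
W_min = 333000 × 16.50/297.50 = 18470 kJ = 17510 Btu.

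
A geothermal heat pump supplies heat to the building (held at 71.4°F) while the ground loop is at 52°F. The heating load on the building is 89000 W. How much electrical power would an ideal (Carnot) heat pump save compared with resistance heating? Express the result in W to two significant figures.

86000 W

In absolute terms T_C = 284.26 K and T_H = 295.04 K, so ΔT = 10.78 K.
COP_Carnot = T_H/ΔT = 295.04/10.78 = 27.37.
Resistance heating needs Ẇ_res = Q̇_H = 89000 W; the reversible heat pump needs only Ẇ_hp = Q̇_H/COP = 3251 W.
Saving = 89000 − 3251 = 85750 W.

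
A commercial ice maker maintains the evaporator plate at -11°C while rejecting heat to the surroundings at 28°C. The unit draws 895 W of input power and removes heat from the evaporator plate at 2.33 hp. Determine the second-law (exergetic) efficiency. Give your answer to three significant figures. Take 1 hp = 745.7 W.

Converting, Q̇_C = 2.330 hp = 1737 W, so COP_actual = Q̇_C/Ẇ = 1737/895.0 = 1.941.
In absolute terms T_C = 262.15 K and T_H = 301.15 K, so ΔT = 39.00 K.
COP_Carnot = T_C/ΔT = 262.15/39.00 = 6.722.
η_II = COP_actual/COP_Carnot = 1.941/6.722 = 0.2888.

0.289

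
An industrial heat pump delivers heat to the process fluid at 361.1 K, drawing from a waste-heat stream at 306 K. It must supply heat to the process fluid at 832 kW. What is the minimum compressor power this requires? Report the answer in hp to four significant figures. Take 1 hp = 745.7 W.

170.2 hp

The reservoir spacing is ΔT = 361.1 − 306 = 55.10 K.
COP_Carnot = T_H/ΔT = 361.10/55.10 = 6.554.
Ẇ_min = Q̇/COP_Carnot = 832.0/6.554 = 127.0 kW = 170.2 hp.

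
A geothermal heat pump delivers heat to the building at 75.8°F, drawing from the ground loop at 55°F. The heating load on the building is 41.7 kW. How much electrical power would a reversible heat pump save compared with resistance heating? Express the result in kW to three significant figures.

In absolute terms T_C = 285.93 K and T_H = 297.48 K, so ΔT = 11.56 K.
COP_Carnot = T_H/ΔT = 297.48/11.56 = 25.74.
Resistance heating needs Ẇ_res = Q̇_H = 41.70 kW; the reversible heat pump needs only Ẇ_hp = Q̇_H/COP = 1.620 kW.
Saving = 41.70 − 1.620 = 40.08 kW.

40.1 kW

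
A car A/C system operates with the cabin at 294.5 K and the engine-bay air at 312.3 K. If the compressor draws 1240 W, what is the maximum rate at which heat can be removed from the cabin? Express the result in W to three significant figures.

The reservoir spacing is ΔT = 312.3 − 294.5 = 17.80 K.
COP_Carnot = T_C/ΔT = 294.50/17.80 = 16.54.
Q̇_max = COP_Carnot × Ẇ = 16.54 × 1240 W = 20520 W.

20500 W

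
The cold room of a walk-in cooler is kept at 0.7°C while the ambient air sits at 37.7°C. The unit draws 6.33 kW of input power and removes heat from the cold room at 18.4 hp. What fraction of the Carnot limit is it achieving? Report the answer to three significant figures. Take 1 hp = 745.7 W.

Converting, Q̇_C = 18.40 hp = 13.72 kW, so COP_actual = Q̇_C/Ẇ = 13.72/6.330 = 2.168.
In absolute terms T_C = 273.85 K and T_H = 310.85 K, so ΔT = 37.00 K.
COP_Carnot = T_C/ΔT = 273.85/37.00 = 7.401.
η_II = COP_actual/COP_Carnot = 2.168/7.401 = 0.2929.

0.293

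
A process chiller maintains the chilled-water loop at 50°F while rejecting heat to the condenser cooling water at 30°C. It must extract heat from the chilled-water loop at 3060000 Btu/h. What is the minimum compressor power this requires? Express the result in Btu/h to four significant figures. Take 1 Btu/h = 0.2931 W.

216100 Btu/h

In absolute terms T_C = 283.15 K and T_H = 303.15 K, so ΔT = 20.00 K.
COP_Carnot = T_C/ΔT = 283.15/20.00 = 14.16.
Ẇ_min = Q̇/COP_Carnot = 3060000/14.16 = 216100 Btu/h.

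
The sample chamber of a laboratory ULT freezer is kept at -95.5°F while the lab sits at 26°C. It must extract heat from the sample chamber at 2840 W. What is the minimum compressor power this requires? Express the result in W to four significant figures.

1359 W

In absolute terms T_C = 202.32 K and T_H = 299.15 K, so ΔT = 96.83 K.
COP_Carnot = T_C/ΔT = 202.32/96.83 = 2.089.
Ẇ_min = Q̇/COP_Carnot = 2840/2.089 = 1359 W.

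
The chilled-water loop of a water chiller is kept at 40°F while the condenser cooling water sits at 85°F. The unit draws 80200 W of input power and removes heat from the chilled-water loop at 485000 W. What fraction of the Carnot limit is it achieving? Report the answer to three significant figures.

0.545

COP_actual = Q̇_C/Ẇ = 485000/80200 = 6.047.
In absolute terms T_C = 277.59 K and T_H = 302.59 K, so ΔT = 25.00 K.
COP_Carnot = T_C/ΔT = 277.59/25.00 = 11.10.
η_II = COP_actual/COP_Carnot = 6.047/11.10 = 0.5446.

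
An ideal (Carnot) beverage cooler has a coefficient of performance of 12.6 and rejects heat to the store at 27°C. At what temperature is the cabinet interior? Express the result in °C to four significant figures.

4.930 °C

For a Carnot refrigerator COP_R = T_C/(T_H − T_C), so T_C = COP·T_H/(1 + COP).
With T_H = 300.15 K, T_C = 12.6 × 300.15/13.60 = 278.08 K.
Converting, 278.08 K = 4.93°C.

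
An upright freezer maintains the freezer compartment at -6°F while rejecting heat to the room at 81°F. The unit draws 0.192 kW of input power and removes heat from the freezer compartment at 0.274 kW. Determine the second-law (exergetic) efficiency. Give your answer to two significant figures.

COP_actual = Q̇_C/Ẇ = 0.2740/0.1920 = 1.427.
In absolute terms T_C = 252.04 K and T_H = 300.37 K, so ΔT = 48.33 K.
COP_Carnot = T_C/ΔT = 252.04/48.33 = 5.215.
η_II = COP_actual/COP_Carnot = 1.427/5.215 = 0.2737.

0.27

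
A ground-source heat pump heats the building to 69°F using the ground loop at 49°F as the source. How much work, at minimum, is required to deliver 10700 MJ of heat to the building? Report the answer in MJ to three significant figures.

In absolute terms T_C = 282.59 K and T_H = 293.71 K, so ΔT = 11.11 K.
The reversible limit is COP_HP = T_H/ΔT = 26.43, so W_min = Q_H/COP = Q_H·ΔT/T_H.
W_min = 10700 × 11.11/293.71 = 404.8 MJ.

405 MJ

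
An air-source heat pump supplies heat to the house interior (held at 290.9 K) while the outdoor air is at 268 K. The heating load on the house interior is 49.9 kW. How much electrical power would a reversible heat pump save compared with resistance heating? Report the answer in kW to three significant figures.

The reservoir spacing is ΔT = 290.9 − 268 = 22.90 K.
COP_Carnot = T_H/ΔT = 290.90/22.90 = 12.70.
Resistance heating needs Ẇ_res = Q̇_H = 49.90 kW; the reversible heat pump needs only Ẇ_hp = Q̇_H/COP = 3.928 kW.
Saving = 49.90 − 3.928 = 45.97 kW.

46.0 kW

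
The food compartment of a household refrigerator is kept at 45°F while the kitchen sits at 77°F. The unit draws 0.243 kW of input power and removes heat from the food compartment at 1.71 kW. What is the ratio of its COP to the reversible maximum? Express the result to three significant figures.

COP_actual = Q̇_C/Ẇ = 1.710/0.2430 = 7.037.
In absolute terms T_C = 280.37 K and T_H = 298.15 K, so ΔT = 17.78 K.
COP_Carnot = T_C/ΔT = 280.37/17.78 = 15.77.
η_II = COP_actual/COP_Carnot = 7.037/15.77 = 0.4462.

0.446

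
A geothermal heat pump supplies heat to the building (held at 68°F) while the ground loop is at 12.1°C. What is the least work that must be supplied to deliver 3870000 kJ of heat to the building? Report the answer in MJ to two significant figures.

100 MJ

In absolute terms T_C = 285.25 K and T_H = 293.15 K, so ΔT = 7.900 K.
The reversible limit is COP_HP = T_H/ΔT = 37.11, so W_min = Q_H/COP = Q_H·ΔT/T_H.
W_min = 3870000 × 7.900/293.15 = 104300 kJ = 104.3 MJ.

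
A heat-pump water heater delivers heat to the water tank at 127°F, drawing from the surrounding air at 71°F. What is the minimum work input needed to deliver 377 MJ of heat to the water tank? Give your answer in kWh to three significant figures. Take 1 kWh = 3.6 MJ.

10.0 kWh

In absolute terms T_C = 294.82 K and T_H = 325.93 K, so ΔT = 31.11 K.
The reversible limit is COP_HP = T_H/ΔT = 10.48, so W_min = Q_H/COP = Q_H·ΔT/T_H.
W_min = 377.0 × 31.11/325.93 = 35.99 MJ = 9.996 kWh.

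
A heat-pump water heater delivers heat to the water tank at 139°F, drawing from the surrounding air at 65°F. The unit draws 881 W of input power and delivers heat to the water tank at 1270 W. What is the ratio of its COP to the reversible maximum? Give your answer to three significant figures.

0.178

COP_actual = Q̇_H/Ẇ = 1270/881.0 = 1.442.
In absolute terms T_C = 291.48 K and T_H = 332.59 K, so ΔT = 41.11 K.
COP_Carnot = T_H/ΔT = 332.59/41.11 = 8.090.
η_II = COP_actual/COP_Carnot = 1.442/8.090 = 0.1782.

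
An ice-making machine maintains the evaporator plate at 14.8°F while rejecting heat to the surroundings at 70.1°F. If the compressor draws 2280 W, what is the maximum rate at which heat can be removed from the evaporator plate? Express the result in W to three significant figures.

In absolute terms T_C = 263.59 K and T_H = 294.32 K, so ΔT = 30.72 K.
COP_Carnot = T_C/ΔT = 263.59/30.72 = 8.580.
Q̇_max = COP_Carnot × Ẇ = 8.580 × 2280 W = 19560 W.

19600 W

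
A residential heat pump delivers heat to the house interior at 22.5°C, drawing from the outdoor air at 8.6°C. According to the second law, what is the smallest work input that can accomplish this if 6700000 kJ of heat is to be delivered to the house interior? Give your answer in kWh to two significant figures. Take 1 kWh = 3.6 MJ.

In absolute terms T_C = 281.75 K and T_H = 295.65 K, so ΔT = 13.90 K.
The reversible limit is COP_HP = T_H/ΔT = 21.27, so W_min = Q_H/COP = Q_H·ΔT/T_H.
W_min = 6700000 × 13.90/295.65 = 315000 kJ = 87.50 kWh.

88 kWh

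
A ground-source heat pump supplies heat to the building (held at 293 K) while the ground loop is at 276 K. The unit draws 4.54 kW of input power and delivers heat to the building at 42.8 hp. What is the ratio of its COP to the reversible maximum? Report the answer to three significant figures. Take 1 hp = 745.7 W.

Converting, Q̇_H = 42.80 hp = 31.92 kW, so COP_actual = Q̇_H/Ẇ = 31.92/4.540 = 7.030.
The reservoir spacing is ΔT = 293 − 276 = 17.00 K.
COP_Carnot = T_H/ΔT = 293.00/17.00 = 17.24.
η_II = COP_actual/COP_Carnot = 7.030/17.24 = 0.4079.

0.408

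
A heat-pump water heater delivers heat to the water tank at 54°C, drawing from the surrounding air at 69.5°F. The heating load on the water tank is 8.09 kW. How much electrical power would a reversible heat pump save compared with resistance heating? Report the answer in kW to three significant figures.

In absolute terms T_C = 293.98 K and T_H = 327.15 K, so ΔT = 33.17 K.
COP_Carnot = T_H/ΔT = 327.15/33.17 = 9.864.
Resistance heating needs Ẇ_res = Q̇_H = 8.090 kW; the reversible heat pump needs only Ẇ_hp = Q̇_H/COP = 0.8202 kW.
Saving = 8.090 − 0.8202 = 7.270 kW.

7.27 kW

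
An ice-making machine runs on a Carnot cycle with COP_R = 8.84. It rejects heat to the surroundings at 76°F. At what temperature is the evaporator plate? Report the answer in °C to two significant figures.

-5.8 °C

For a Carnot refrigerator COP_R = T_C/(T_H − T_C), so T_C = COP·T_H/(1 + COP).
With T_H = 297.59 K, T_C = 8.84 × 297.59/9.840 = 267.35 K.
Converting, 267.35 K = -5.80°C.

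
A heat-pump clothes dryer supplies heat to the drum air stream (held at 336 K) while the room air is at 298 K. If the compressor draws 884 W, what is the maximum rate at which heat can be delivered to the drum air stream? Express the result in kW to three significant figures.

The reservoir spacing is ΔT = 336 − 298 = 38.00 K.
COP_Carnot = T_H/ΔT = 336.00/38.00 = 8.842.
Q̇_max = COP_Carnot × Ẇ = 8.842 × 884.0 W = 7816 W = 7.816 kW.

7.82 kW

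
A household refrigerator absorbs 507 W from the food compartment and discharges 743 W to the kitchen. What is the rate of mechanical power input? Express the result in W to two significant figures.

240 W

For a cyclic device the first law requires Q̇_H = Q̇_C + Ẇ.
Ẇ = Q̇_H − Q̇_C = 236.0 W.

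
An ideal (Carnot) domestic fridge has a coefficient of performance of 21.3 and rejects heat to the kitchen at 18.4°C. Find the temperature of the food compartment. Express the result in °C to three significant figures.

5.33 °C

For a Carnot refrigerator COP_R = T_C/(T_H − T_C), so T_C = COP·T_H/(1 + COP).
With T_H = 291.55 K, T_C = 21.3 × 291.55/22.30 = 278.48 K.
Converting, 278.48 K = 5.33°C.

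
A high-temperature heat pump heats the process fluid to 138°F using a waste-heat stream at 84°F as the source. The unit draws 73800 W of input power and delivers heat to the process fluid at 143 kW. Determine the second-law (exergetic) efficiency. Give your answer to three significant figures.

0.175

Converting, Q̇_H = 143.0 kW = 143000 W, so COP_actual = Q̇_H/Ẇ = 143000/73800 = 1.938.
In absolute terms T_C = 302.04 K and T_H = 332.04 K, so ΔT = 30.00 K.
COP_Carnot = T_H/ΔT = 332.04/30.00 = 11.07.
η_II = COP_actual/COP_Carnot = 1.938/11.07 = 0.1751.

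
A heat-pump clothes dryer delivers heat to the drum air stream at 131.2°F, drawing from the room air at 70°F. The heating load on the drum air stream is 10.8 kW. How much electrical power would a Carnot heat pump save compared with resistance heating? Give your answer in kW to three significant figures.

9.68 kW

In absolute terms T_C = 294.26 K and T_H = 328.26 K, so ΔT = 34.00 K.
COP_Carnot = T_H/ΔT = 328.26/34.00 = 9.655.
Resistance heating needs Ẇ_res = Q̇_H = 10.80 kW; the reversible heat pump needs only Ẇ_hp = Q̇_H/COP = 1.119 kW.
Saving = 10.80 − 1.119 = 9.681 kW.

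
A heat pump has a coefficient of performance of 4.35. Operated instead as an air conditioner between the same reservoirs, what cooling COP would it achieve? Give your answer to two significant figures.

Since Q_H = Q_C + W for any cycle, COP_R = Q_C/W = Q_H/W − 1.
COP_R = 4.35 − 1 = 3.35.

3.4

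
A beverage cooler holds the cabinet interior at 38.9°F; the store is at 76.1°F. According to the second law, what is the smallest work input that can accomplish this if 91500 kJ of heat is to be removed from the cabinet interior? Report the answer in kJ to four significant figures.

6827 kJ

In absolute terms T_C = 276.98 K and T_H = 297.65 K, so ΔT = 20.67 K.
The reversible limit is COP_R = T_C/ΔT = 13.40, so W_min = Q_C/COP = Q_C·ΔT/T_C.
W_min = 91500 × 20.67/276.98 = 6827 kJ.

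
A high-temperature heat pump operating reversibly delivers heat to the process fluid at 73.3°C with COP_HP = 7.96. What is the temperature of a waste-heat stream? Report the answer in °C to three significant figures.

29.8 °C

COP_HP = T_H/(T_H − T_C) gives T_H − T_C = T_H/COP.
With T_H = 346.45 K, T_C = 346.45 × (1 − 1/7.96) = 302.93 K.
Converting, 302.93 K = 29.78°C.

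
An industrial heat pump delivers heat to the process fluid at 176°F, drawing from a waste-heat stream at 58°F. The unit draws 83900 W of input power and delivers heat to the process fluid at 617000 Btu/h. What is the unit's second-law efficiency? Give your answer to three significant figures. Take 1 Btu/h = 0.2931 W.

0.400

Converting, Q̇_H = 617000 Btu/h = 180800 W, so COP_actual = Q̇_H/Ẇ = 180800/83900 = 2.155.
In absolute terms T_C = 287.59 K and T_H = 353.15 K, so ΔT = 65.56 K.
COP_Carnot = T_H/ΔT = 353.15/65.56 = 5.387.
η_II = COP_actual/COP_Carnot = 2.155/5.387 = 0.4001.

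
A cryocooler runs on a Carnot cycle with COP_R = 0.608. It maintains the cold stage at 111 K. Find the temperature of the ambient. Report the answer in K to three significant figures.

COP_R = T_C/(T_H − T_C) gives T_H − T_C = T_C/COP.
With T_C = 111.00 K, T_H = 111.00 × (1 + 1/0.608) = 293.57 K.

294 K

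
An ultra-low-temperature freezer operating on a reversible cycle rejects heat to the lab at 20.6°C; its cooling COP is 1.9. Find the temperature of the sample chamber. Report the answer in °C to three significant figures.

-80.7 °C

For a Carnot refrigerator COP_R = T_C/(T_H − T_C), so T_C = COP·T_H/(1 + COP).
With T_H = 293.75 K, T_C = 1.9 × 293.75/2.900 = 192.46 K.
Converting, 192.46 K = -80.69°C.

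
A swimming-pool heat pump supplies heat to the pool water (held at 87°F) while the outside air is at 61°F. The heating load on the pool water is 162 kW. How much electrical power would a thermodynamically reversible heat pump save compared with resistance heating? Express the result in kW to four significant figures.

154.3 kW

In absolute terms T_C = 289.26 K and T_H = 303.71 K, so ΔT = 14.44 K.
COP_Carnot = T_H/ΔT = 303.71/14.44 = 21.03.
Resistance heating needs Ẇ_res = Q̇_H = 162.0 kW; the reversible heat pump needs only Ẇ_hp = Q̇_H/COP = 7.705 kW.
Saving = 162.0 − 7.705 = 154.3 kW.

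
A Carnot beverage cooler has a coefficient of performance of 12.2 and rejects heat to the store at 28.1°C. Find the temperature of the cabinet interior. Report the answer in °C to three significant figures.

5.28 °C

For a Carnot refrigerator COP_R = T_C/(T_H − T_C), so T_C = COP·T_H/(1 + COP).
With T_H = 301.25 K, T_C = 12.2 × 301.25/13.20 = 278.43 K.
Converting, 278.43 K = 5.28°C.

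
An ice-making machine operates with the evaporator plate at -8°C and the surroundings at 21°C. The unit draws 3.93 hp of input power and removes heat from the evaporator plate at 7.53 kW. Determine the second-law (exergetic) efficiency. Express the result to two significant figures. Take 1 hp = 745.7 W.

Converting, Q̇_C = 7.530 kW = 10.10 hp, so COP_actual = Q̇_C/Ẇ = 10.10/3.930 = 2.569.
In absolute terms T_C = 265.15 K and T_H = 294.15 K, so ΔT = 29.00 K.
COP_Carnot = T_C/ΔT = 265.15/29.00 = 9.143.
η_II = COP_actual/COP_Carnot = 2.569/9.143 = 0.2810.

0.28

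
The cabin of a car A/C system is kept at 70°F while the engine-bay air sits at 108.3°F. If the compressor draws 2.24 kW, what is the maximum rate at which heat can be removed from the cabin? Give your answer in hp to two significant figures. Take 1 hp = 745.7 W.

42 hp

In absolute terms T_C = 294.26 K and T_H = 315.54 K, so ΔT = 21.28 K.
COP_Carnot = T_C/ΔT = 294.26/21.28 = 13.83.
Q̇_max = COP_Carnot × Ẇ = 13.83 × 2.240 kW = 30.98 kW = 41.54 hp.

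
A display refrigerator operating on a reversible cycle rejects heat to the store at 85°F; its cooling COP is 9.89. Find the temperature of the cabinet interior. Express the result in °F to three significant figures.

For a Carnot refrigerator COP_R = T_C/(T_H − T_C), so T_C = COP·T_H/(1 + COP).
With T_H = 302.59 K, T_C = 9.89 × 302.59/10.89 = 274.81 K.
Converting, 274.81 K = 34.98°F.

35.0 °F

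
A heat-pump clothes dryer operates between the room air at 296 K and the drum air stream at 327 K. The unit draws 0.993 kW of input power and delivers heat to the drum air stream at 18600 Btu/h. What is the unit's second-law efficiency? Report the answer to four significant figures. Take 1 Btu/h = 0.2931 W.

Converting, Q̇_H = 18600 Btu/h = 5.452 kW, so COP_actual = Q̇_H/Ẇ = 5.452/0.9930 = 5.490.
The reservoir spacing is ΔT = 327 − 296 = 31.00 K.
COP_Carnot = T_H/ΔT = 327.00/31.00 = 10.55.
η_II = COP_actual/COP_Carnot = 5.490/10.55 = 0.5205.

0.5205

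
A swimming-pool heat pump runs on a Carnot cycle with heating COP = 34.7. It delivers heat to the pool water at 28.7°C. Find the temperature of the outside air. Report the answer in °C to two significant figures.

20 °C

COP_HP = T_H/(T_H − T_C) gives T_H − T_C = T_H/COP.
With T_H = 301.85 K, T_C = 301.85 × (1 − 1/34.7) = 293.15 K.
Converting, 293.15 K = 20.00°C.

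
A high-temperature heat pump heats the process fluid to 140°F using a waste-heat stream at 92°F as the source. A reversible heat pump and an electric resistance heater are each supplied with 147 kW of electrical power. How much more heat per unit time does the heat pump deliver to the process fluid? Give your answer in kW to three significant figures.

1690 kW

In absolute terms T_C = 306.48 K and T_H = 333.15 K, so ΔT = 26.67 K.
COP_Carnot = T_H/ΔT = 333.15/26.67 = 12.49.
The heat pump delivers Q̇_H = COP × Ẇ = 1836 kW; the resistance heater delivers Ẇ = 147.0 kW.
Extra = (COP − 1)·Ẇ = 1689 kW.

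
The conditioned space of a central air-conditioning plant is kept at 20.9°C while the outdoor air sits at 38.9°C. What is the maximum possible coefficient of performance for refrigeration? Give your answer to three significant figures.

In absolute terms T_C = 294.05 K and T_H = 312.05 K, so ΔT = 18.00 K.
For a reversible cycle, COP_Carnot = T_C/ΔT = 294.05/18.00 = 16.34.

16.3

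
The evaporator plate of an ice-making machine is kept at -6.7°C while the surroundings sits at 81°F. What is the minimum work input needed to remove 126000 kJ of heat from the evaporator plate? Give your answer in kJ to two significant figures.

16000 kJ

In absolute terms T_C = 266.45 K and T_H = 300.37 K, so ΔT = 33.92 K.
The reversible limit is COP_R = T_C/ΔT = 7.855, so W_min = Q_C/COP = Q_C·ΔT/T_C.
W_min = 126000 × 33.92/266.45 = 16040 kJ.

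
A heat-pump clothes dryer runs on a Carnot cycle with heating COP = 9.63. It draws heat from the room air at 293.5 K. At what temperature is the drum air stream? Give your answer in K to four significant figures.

COP_HP = T_H/(T_H − T_C) rearranges to T_H = COP·T_C/(COP − 1).
With T_C = 293.50 K, T_H = 9.63 × 293.50/8.630 = 327.51 K.

327.5 K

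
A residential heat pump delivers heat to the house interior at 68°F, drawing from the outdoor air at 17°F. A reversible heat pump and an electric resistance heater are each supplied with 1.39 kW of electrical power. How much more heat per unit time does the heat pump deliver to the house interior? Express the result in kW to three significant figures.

In absolute terms T_C = 264.82 K and T_H = 293.15 K, so ΔT = 28.33 K.
COP_Carnot = T_H/ΔT = 293.15/28.33 = 10.35.
The heat pump delivers Q̇_H = COP × Ẇ = 14.38 kW; the resistance heater delivers Ẇ = 1.390 kW.
Extra = (COP − 1)·Ẇ = 12.99 kW.

13.0 kW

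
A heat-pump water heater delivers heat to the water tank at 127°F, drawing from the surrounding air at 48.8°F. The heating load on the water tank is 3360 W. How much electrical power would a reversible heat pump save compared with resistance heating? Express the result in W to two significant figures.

2900 W

In absolute terms T_C = 282.48 K and T_H = 325.93 K, so ΔT = 43.44 K.
COP_Carnot = T_H/ΔT = 325.93/43.44 = 7.502.
Resistance heating needs Ẇ_res = Q̇_H = 3360 W; the reversible heat pump needs only Ẇ_hp = Q̇_H/COP = 447.9 W.
Saving = 3360 − 447.9 = 2912 W.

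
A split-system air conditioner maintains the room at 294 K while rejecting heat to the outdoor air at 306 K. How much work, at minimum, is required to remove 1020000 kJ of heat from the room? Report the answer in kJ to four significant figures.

The reservoir spacing is ΔT = 306 − 294 = 12.00 K.
The reversible limit is COP_R = T_C/ΔT = 24.50, so W_min = Q_C/COP = Q_C·ΔT/T_C.
W_min = 1020000 × 12.00/294.00 = 41630 kJ.

41630 kJ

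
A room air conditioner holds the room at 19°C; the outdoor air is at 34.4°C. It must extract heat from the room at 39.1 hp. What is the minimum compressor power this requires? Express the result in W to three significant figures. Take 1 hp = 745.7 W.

In absolute terms T_C = 292.15 K and T_H = 307.55 K, so ΔT = 15.40 K.
COP_Carnot = T_C/ΔT = 292.15/15.40 = 18.97.
Ẇ_min = Q̇/COP_Carnot = 39.10/18.97 = 2.061 hp = 1537 W.

1540 W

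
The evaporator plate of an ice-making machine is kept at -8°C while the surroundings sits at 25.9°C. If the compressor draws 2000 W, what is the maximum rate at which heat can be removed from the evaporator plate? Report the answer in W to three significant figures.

In absolute terms T_C = 265.15 K and T_H = 299.05 K, so ΔT = 33.90 K.
COP_Carnot = T_C/ΔT = 265.15/33.90 = 7.822.
Q̇_max = COP_Carnot × Ẇ = 7.822 × 2000 W = 15640 W.

15600 W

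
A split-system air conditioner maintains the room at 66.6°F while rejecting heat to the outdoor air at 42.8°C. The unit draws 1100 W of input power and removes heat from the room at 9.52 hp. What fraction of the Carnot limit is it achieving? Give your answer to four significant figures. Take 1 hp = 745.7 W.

0.5204

Converting, Q̇_C = 9.520 hp = 7099 W, so COP_actual = Q̇_C/Ẇ = 7099/1100 = 6.454.
In absolute terms T_C = 292.37 K and T_H = 315.95 K, so ΔT = 23.58 K.
COP_Carnot = T_C/ΔT = 292.37/23.58 = 12.40.
η_II = COP_actual/COP_Carnot = 6.454/12.40 = 0.5204.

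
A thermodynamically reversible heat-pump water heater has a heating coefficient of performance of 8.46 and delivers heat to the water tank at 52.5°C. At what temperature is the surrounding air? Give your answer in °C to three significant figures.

COP_HP = T_H/(T_H − T_C) gives T_H − T_C = T_H/COP.
With T_H = 325.65 K, T_C = 325.65 × (1 − 1/8.46) = 287.16 K.
Converting, 287.16 K = 14.01°C.

14.0 °C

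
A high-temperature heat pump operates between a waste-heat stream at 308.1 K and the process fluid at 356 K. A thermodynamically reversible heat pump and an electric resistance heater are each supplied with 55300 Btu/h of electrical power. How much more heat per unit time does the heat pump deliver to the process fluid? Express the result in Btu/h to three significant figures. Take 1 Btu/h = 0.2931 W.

The reservoir spacing is ΔT = 356 − 308.1 = 47.90 K.
COP_Carnot = T_H/ΔT = 356.00/47.90 = 7.432.
The heat pump delivers Q̇_H = COP × Ẇ = 411000 Btu/h; the resistance heater delivers Ẇ = 55300 Btu/h.
Extra = (COP − 1)·Ẇ = 355700 Btu/h.

356000 Btu/h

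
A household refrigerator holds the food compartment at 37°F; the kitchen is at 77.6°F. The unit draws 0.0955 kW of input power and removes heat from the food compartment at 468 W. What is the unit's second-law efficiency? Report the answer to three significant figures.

0.401

Converting, Q̇_C = 468.0 W = 0.4680 kW, so COP_actual = Q̇_C/Ẇ = 0.4680/0.09550 = 4.901.
In absolute terms T_C = 275.93 K and T_H = 298.48 K, so ΔT = 22.56 K.
COP_Carnot = T_C/ΔT = 275.93/22.56 = 12.23.
η_II = COP_actual/COP_Carnot = 4.901/12.23 = 0.4006.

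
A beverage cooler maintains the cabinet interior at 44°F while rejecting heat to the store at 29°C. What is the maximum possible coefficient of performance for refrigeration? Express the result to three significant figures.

In absolute terms T_C = 279.82 K and T_H = 302.15 K, so ΔT = 22.33 K.
For a reversible cycle, COP_Carnot = T_C/ΔT = 279.82/22.33 = 12.53.

12.5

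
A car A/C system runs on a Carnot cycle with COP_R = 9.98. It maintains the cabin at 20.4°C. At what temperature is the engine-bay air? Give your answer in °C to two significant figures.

COP_R = T_C/(T_H − T_C) gives T_H − T_C = T_C/COP.
With T_C = 293.55 K, T_H = 293.55 × (1 + 1/9.98) = 322.96 K.
Converting, 322.96 K = 49.81°C.

50 °C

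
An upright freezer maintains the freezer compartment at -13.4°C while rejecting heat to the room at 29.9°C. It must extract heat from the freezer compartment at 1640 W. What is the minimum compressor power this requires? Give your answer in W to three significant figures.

273 W

In absolute terms T_C = 259.75 K and T_H = 303.05 K, so ΔT = 43.30 K.
COP_Carnot = T_C/ΔT = 259.75/43.30 = 5.999.
Ẇ_min = Q̇/COP_Carnot = 1640/5.999 = 273.4 W.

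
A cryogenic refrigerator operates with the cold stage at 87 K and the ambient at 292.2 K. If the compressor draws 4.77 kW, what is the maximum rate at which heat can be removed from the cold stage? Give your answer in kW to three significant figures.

The reservoir spacing is ΔT = 292.2 − 87 = 205.2 K.
COP_Carnot = T_C/ΔT = 87.00/205.2 = 0.4240.
Q̇_max = COP_Carnot × Ẇ = 0.4240 × 4.770 kW = 2.022 kW.

2.02 kW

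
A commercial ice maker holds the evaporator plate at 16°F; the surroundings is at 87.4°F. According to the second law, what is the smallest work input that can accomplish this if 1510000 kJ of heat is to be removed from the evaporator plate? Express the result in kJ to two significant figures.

230000 kJ

In absolute terms T_C = 264.26 K and T_H = 303.93 K, so ΔT = 39.67 K.
The reversible limit is COP_R = T_C/ΔT = 6.662, so W_min = Q_C/COP = Q_C·ΔT/T_C.
W_min = 1510000 × 39.67/264.26 = 226700 kJ.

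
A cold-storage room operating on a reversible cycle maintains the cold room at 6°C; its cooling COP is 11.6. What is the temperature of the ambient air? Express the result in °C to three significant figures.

30.1 °C

COP_R = T_C/(T_H − T_C) gives T_H − T_C = T_C/COP.
With T_C = 279.15 K, T_H = 279.15 × (1 + 1/11.6) = 303.21 K.
Converting, 303.21 K = 30.06°C.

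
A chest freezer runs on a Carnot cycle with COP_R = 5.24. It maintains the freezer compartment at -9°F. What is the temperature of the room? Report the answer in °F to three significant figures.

77.0 °F

COP_R = T_C/(T_H − T_C) gives T_H − T_C = T_C/COP.
With T_C = 250.37 K, T_H = 250.37 × (1 + 1/5.24) = 298.15 K.
Converting, 298.15 K = 77.01°F.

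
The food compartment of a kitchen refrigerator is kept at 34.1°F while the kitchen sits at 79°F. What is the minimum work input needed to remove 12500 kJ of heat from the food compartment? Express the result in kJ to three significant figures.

In absolute terms T_C = 274.32 K and T_H = 299.26 K, so ΔT = 24.94 K.
The reversible limit is COP_R = T_C/ΔT = 11.00, so W_min = Q_C/COP = Q_C·ΔT/T_C.
W_min = 12500 × 24.94/274.32 = 1137 kJ.

1140 kJ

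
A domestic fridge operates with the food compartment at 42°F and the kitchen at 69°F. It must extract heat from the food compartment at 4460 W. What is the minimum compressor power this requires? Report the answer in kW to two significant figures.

In absolute terms T_C = 278.71 K and T_H = 293.71 K, so ΔT = 15.00 K.
COP_Carnot = T_C/ΔT = 278.71/15.00 = 18.58.
Ẇ_min = Q̇/COP_Carnot = 4460/18.58 = 240.0 W = 0.2400 kW.

0.24 kW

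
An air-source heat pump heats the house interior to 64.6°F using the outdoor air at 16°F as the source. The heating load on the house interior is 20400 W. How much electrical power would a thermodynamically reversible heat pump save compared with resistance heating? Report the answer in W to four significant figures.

In absolute terms T_C = 264.26 K and T_H = 291.26 K, so ΔT = 27.00 K.
COP_Carnot = T_H/ΔT = 291.26/27.00 = 10.79.
Resistance heating needs Ẇ_res = Q̇_H = 20400 W; the reversible heat pump needs only Ẇ_hp = Q̇_H/COP = 1891 W.
Saving = 20400 − 1891 = 18510 W.

18510 W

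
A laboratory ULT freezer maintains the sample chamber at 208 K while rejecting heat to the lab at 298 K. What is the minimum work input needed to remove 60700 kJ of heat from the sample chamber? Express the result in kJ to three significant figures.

The reservoir spacing is ΔT = 298 − 208 = 90.00 K.
The reversible limit is COP_R = T_C/ΔT = 2.311, so W_min = Q_C/COP = Q_C·ΔT/T_C.
W_min = 60700 × 90.00/208.00 = 26260 kJ.

26300 kJ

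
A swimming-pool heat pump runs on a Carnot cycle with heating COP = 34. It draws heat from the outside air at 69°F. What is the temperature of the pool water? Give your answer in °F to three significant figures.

85.0 °F

COP_HP = T_H/(T_H − T_C) rearranges to T_H = COP·T_C/(COP − 1).
With T_C = 293.71 K, T_H = 34 × 293.71/33.00 = 302.61 K.
Converting, 302.61 K = 85.02°F.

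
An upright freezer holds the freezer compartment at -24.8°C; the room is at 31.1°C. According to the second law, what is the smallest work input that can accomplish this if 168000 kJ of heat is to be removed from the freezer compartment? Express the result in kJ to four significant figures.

37810 kJ

In absolute terms T_C = 248.35 K and T_H = 304.25 K, so ΔT = 55.90 K.
The reversible limit is COP_R = T_C/ΔT = 4.443, so W_min = Q_C/COP = Q_C·ΔT/T_C.
W_min = 168000 × 55.90/248.35 = 37810 kJ.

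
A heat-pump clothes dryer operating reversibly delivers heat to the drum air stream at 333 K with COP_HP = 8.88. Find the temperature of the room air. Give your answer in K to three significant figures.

296 K

COP_HP = T_H/(T_H − T_C) gives T_H − T_C = T_H/COP.
With T_H = 333.00 K, T_C = 333.00 × (1 − 1/8.88) = 295.50 K.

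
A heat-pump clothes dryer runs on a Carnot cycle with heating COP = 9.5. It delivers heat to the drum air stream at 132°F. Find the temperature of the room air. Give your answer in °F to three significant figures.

69.7 °F

COP_HP = T_H/(T_H − T_C) gives T_H − T_C = T_H/COP.
With T_H = 328.71 K, T_C = 328.71 × (1 − 1/9.5) = 294.10 K.
Converting, 294.10 K = 69.72°F.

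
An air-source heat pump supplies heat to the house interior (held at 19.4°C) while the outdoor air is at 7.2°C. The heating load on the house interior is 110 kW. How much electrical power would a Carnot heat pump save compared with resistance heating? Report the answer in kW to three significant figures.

105 kW

In absolute terms T_C = 280.35 K and T_H = 292.55 K, so ΔT = 12.20 K.
COP_Carnot = T_H/ΔT = 292.55/12.20 = 23.98.
Resistance heating needs Ẇ_res = Q̇_H = 110.0 kW; the reversible heat pump needs only Ẇ_hp = Q̇_H/COP = 4.587 kW.
Saving = 110.0 − 4.587 = 105.4 kW.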